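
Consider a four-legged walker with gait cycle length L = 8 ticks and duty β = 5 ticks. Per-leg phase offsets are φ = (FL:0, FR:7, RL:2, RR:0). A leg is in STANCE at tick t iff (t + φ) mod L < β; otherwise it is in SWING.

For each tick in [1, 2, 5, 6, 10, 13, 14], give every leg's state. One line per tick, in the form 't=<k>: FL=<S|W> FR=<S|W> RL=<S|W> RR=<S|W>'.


t=1: FL=S FR=S RL=S RR=S
t=2: FL=S FR=S RL=S RR=S
t=5: FL=W FR=S RL=W RR=W
t=6: FL=W FR=W RL=S RR=W
t=10: FL=S FR=S RL=S RR=S
t=13: FL=W FR=S RL=W RR=W
t=14: FL=W FR=W RL=S RR=W

t=1: phase=(1,0,3,1) vs β=5 → FL=S FR=S RL=S RR=S
t=2: phase=(2,1,4,2) vs β=5 → FL=S FR=S RL=S RR=S
t=5: phase=(5,4,7,5) vs β=5 → FL=W FR=S RL=W RR=W
t=6: phase=(6,5,0,6) vs β=5 → FL=W FR=W RL=S RR=W
t=10: phase=(2,1,4,2) vs β=5 → FL=S FR=S RL=S RR=S
t=13: phase=(5,4,7,5) vs β=5 → FL=W FR=S RL=W RR=W
t=14: phase=(6,5,0,6) vs β=5 → FL=W FR=W RL=S RR=W


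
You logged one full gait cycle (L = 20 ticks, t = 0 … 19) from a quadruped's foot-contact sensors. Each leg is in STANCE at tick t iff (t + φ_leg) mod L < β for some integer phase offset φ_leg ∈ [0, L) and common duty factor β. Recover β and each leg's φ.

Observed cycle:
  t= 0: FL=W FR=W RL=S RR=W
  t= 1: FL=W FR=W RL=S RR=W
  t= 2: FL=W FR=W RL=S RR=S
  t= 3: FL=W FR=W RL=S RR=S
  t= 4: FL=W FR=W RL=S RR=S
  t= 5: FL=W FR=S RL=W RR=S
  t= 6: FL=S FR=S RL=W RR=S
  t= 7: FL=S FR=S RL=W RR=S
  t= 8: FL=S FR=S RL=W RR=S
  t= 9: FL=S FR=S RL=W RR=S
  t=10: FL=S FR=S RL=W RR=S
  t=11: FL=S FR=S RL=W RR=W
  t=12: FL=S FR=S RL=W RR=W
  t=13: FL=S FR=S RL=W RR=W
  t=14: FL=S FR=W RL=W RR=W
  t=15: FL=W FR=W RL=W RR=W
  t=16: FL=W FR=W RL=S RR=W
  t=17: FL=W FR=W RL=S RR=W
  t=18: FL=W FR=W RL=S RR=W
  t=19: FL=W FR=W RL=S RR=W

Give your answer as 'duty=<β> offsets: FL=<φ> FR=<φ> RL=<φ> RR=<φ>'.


duty=9 offsets: FL=14 FR=15 RL=4 RR=18

duty β = stance ticks per leg = 9
FL: stance ticks = 9; W→S at t=6 → φ=14
FR: stance ticks = 9; W→S at t=5 → φ=15
RL: stance ticks = 9; W→S at t=16 → φ=4
RR: stance ticks = 9; W→S at t=2 → φ=18


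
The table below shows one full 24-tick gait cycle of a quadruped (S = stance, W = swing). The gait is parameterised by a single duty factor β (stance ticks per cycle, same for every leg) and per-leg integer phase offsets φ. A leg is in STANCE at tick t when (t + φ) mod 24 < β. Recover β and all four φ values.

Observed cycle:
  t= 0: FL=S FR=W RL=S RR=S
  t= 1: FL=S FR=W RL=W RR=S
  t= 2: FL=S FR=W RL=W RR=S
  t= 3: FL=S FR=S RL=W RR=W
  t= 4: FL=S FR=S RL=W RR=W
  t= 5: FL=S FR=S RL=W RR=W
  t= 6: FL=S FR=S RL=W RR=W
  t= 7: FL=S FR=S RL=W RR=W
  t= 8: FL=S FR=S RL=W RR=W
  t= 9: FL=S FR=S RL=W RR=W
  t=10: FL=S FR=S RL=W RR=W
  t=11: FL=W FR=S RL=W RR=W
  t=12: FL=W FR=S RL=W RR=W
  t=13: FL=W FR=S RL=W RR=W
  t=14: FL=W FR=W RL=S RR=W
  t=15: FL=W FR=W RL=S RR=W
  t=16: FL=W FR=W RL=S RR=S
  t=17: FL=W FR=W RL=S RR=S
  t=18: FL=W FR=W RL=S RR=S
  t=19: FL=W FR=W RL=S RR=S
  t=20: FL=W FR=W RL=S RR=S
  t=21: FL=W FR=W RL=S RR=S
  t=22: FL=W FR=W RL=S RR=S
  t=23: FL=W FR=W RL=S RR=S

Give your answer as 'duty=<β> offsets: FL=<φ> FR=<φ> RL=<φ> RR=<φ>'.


duty=11 offsets: FL=0 FR=21 RL=10 RR=8

duty β = stance ticks per leg = 11
FL: stance ticks = 11; W→S at t=0 → φ=0
FR: stance ticks = 11; W→S at t=3 → φ=21
RL: stance ticks = 11; W→S at t=14 → φ=10
RR: stance ticks = 11; W→S at t=16 → φ=8


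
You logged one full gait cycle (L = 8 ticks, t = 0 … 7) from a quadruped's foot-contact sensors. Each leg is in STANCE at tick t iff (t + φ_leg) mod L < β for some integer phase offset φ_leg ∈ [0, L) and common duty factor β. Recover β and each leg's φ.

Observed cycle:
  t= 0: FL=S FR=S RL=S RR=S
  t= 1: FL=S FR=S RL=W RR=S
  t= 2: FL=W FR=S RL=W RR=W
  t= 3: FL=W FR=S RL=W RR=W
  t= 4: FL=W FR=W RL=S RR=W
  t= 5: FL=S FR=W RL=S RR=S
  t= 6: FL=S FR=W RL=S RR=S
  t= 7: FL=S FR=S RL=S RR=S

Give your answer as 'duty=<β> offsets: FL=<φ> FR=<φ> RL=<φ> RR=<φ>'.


duty β = stance ticks per leg = 5
FL: stance ticks = 5; W→S at t=5 → φ=3
FR: stance ticks = 5; W→S at t=7 → φ=1
RL: stance ticks = 5; W→S at t=4 → φ=4
RR: stance ticks = 5; W→S at t=5 → φ=3

duty=5 offsets: FL=3 FR=1 RL=4 RR=3


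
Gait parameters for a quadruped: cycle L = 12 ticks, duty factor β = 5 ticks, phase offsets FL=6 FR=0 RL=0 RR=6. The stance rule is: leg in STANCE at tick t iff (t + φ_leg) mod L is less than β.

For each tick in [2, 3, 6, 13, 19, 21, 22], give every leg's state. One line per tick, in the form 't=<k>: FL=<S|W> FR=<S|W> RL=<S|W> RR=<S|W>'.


t=2: phase=(8,2,2,8) vs β=5 → FL=W FR=S RL=S RR=W
t=3: phase=(9,3,3,9) vs β=5 → FL=W FR=S RL=S RR=W
t=6: phase=(0,6,6,0) vs β=5 → FL=S FR=W RL=W RR=S
t=13: phase=(7,1,1,7) vs β=5 → FL=W FR=S RL=S RR=W
t=19: phase=(1,7,7,1) vs β=5 → FL=S FR=W RL=W RR=S
t=21: phase=(3,9,9,3) vs β=5 → FL=S FR=W RL=W RR=S
t=22: phase=(4,10,10,4) vs β=5 → FL=S FR=W RL=W RR=S

t=2: FL=W FR=S RL=S RR=W
t=3: FL=W FR=S RL=S RR=W
t=6: FL=S FR=W RL=W RR=S
t=13: FL=W FR=S RL=S RR=W
t=19: FL=S FR=W RL=W RR=S
t=21: FL=S FR=W RL=W RR=S
t=22: FL=S FR=W RL=W RR=S


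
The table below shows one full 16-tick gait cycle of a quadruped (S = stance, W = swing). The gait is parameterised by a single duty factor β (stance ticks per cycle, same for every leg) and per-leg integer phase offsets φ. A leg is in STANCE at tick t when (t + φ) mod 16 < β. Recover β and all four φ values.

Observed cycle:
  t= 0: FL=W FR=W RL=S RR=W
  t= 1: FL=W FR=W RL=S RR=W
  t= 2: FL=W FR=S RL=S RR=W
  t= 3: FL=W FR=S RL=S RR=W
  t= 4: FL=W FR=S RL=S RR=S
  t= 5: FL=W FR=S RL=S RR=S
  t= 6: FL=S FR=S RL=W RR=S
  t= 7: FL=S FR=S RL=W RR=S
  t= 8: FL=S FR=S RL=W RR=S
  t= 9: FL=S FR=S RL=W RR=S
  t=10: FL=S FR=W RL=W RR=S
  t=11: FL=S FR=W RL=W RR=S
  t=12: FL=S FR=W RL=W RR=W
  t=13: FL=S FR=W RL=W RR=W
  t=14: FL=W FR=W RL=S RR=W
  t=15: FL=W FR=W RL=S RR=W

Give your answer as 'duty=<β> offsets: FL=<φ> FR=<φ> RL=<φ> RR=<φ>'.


duty β = stance ticks per leg = 8
FL: stance ticks = 8; W→S at t=6 → φ=10
FR: stance ticks = 8; W→S at t=2 → φ=14
RL: stance ticks = 8; W→S at t=14 → φ=2
RR: stance ticks = 8; W→S at t=4 → φ=12

duty=8 offsets: FL=10 FR=14 RL=2 RR=12


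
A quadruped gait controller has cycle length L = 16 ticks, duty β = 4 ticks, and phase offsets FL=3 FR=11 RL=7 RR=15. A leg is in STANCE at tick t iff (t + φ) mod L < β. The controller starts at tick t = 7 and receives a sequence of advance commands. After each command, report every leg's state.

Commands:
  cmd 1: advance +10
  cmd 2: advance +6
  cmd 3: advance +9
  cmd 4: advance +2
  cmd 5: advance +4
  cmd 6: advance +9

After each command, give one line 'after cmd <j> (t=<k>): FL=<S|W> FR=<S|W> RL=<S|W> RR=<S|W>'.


after cmd 1 (t=17): FL=W FR=W RL=W RR=S
after cmd 2 (t=23): FL=W FR=S RL=W RR=W
after cmd 3 (t=32): FL=S FR=W RL=W RR=W
after cmd 4 (t=34): FL=W FR=W RL=W RR=S
after cmd 5 (t=38): FL=W FR=S RL=W RR=W
after cmd 6 (t=47): FL=S FR=W RL=W RR=W

start t=7: FL=W FR=S RL=W RR=W
cmd 1: advance +10 → t=17, phase=(4,12,8,0) → FL=W FR=W RL=W RR=S
cmd 2: advance +6 → t=23, phase=(10,2,14,6) → FL=W FR=S RL=W RR=W
cmd 3: advance +9 → t=32, phase=(3,11,7,15) → FL=S FR=W RL=W RR=W
cmd 4: advance +2 → t=34, phase=(5,13,9,1) → FL=W FR=W RL=W RR=S
cmd 5: advance +4 → t=38, phase=(9,1,13,5) → FL=W FR=S RL=W RR=W
cmd 6: advance +9 → t=47, phase=(2,10,6,14) → FL=S FR=W RL=W RR=W


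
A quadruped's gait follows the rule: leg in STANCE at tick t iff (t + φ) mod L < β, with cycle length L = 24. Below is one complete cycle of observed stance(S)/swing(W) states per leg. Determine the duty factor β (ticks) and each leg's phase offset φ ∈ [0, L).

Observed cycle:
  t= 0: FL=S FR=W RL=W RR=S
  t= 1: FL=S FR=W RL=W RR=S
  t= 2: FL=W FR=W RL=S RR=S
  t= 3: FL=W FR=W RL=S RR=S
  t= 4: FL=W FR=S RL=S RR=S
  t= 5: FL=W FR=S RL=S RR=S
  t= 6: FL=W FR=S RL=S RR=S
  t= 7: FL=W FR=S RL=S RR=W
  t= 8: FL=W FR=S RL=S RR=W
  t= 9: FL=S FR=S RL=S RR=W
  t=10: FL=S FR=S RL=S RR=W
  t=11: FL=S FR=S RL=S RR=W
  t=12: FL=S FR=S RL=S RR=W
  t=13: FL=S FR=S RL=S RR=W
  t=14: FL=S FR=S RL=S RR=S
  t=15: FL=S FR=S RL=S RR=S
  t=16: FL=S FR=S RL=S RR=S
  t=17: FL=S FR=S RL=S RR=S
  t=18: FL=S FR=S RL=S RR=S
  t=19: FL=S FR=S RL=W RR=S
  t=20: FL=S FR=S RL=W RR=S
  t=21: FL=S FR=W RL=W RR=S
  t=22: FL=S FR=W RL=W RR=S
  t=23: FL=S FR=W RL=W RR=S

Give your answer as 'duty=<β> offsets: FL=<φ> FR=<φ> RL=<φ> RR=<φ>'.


duty β = stance ticks per leg = 17
FL: stance ticks = 17; W→S at t=9 → φ=15
FR: stance ticks = 17; W→S at t=4 → φ=20
RL: stance ticks = 17; W→S at t=2 → φ=22
RR: stance ticks = 17; W→S at t=14 → φ=10

duty=17 offsets: FL=15 FR=20 RL=22 RR=10


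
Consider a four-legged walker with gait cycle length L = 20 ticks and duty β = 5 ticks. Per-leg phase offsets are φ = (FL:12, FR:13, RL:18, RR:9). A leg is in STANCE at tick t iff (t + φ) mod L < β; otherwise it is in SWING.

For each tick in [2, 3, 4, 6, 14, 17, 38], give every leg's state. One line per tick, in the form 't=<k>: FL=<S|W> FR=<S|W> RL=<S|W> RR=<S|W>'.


t=2: FL=W FR=W RL=S RR=W
t=3: FL=W FR=W RL=S RR=W
t=4: FL=W FR=W RL=S RR=W
t=6: FL=W FR=W RL=S RR=W
t=14: FL=W FR=W RL=W RR=S
t=17: FL=W FR=W RL=W RR=W
t=38: FL=W FR=W RL=W RR=W

t=2: phase=(14,15,0,11) vs β=5 → FL=W FR=W RL=S RR=W
t=3: phase=(15,16,1,12) vs β=5 → FL=W FR=W RL=S RR=W
t=4: phase=(16,17,2,13) vs β=5 → FL=W FR=W RL=S RR=W
t=6: phase=(18,19,4,15) vs β=5 → FL=W FR=W RL=S RR=W
t=14: phase=(6,7,12,3) vs β=5 → FL=W FR=W RL=W RR=S
t=17: phase=(9,10,15,6) vs β=5 → FL=W FR=W RL=W RR=W
t=38: phase=(10,11,16,7) vs β=5 → FL=W FR=W RL=W RR=W


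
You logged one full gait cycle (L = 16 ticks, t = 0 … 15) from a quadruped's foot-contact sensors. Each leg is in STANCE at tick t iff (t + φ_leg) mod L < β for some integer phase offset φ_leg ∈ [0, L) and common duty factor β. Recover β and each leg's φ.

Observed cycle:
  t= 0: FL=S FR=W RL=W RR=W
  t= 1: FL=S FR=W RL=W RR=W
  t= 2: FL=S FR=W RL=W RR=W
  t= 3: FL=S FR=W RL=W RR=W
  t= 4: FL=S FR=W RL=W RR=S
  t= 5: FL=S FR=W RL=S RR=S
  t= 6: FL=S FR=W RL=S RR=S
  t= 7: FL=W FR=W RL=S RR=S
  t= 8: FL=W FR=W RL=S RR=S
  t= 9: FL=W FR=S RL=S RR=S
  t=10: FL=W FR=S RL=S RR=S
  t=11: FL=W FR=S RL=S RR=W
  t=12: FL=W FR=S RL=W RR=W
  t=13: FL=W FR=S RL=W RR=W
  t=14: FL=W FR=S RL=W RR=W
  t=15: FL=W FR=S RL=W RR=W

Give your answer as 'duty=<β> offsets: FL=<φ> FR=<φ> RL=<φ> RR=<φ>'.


duty β = stance ticks per leg = 7
FL: stance ticks = 7; W→S at t=0 → φ=0
FR: stance ticks = 7; W→S at t=9 → φ=7
RL: stance ticks = 7; W→S at t=5 → φ=11
RR: stance ticks = 7; W→S at t=4 → φ=12

duty=7 offsets: FL=0 FR=7 RL=11 RR=12


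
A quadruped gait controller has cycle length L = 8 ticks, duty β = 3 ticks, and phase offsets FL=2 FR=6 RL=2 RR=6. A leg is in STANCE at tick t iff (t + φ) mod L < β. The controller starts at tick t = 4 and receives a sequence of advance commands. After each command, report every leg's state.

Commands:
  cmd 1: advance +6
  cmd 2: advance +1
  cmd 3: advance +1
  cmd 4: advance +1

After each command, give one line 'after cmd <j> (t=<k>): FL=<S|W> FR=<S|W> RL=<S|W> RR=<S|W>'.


after cmd 1 (t=10): FL=W FR=S RL=W RR=S
after cmd 2 (t=11): FL=W FR=S RL=W RR=S
after cmd 3 (t=12): FL=W FR=S RL=W RR=S
after cmd 4 (t=13): FL=W FR=W RL=W RR=W

start t=4: FL=W FR=S RL=W RR=S
cmd 1: advance +6 → t=10, phase=(4,0,4,0) → FL=W FR=S RL=W RR=S
cmd 2: advance +1 → t=11, phase=(5,1,5,1) → FL=W FR=S RL=W RR=S
cmd 3: advance +1 → t=12, phase=(6,2,6,2) → FL=W FR=S RL=W RR=S
cmd 4: advance +1 → t=13, phase=(7,3,7,3) → FL=W FR=W RL=W RR=W


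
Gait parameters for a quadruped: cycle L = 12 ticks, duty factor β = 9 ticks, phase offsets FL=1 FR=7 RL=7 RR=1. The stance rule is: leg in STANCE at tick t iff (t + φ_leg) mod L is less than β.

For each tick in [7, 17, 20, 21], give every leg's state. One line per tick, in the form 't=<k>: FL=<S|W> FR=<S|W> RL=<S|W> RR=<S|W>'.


t=7: FL=S FR=S RL=S RR=S
t=17: FL=S FR=S RL=S RR=S
t=20: FL=W FR=S RL=S RR=W
t=21: FL=W FR=S RL=S RR=W

t=7: phase=(8,2,2,8) vs β=9 → FL=S FR=S RL=S RR=S
t=17: phase=(6,0,0,6) vs β=9 → FL=S FR=S RL=S RR=S
t=20: phase=(9,3,3,9) vs β=9 → FL=W FR=S RL=S RR=W
t=21: phase=(10,4,4,10) vs β=9 → FL=W FR=S RL=S RR=W


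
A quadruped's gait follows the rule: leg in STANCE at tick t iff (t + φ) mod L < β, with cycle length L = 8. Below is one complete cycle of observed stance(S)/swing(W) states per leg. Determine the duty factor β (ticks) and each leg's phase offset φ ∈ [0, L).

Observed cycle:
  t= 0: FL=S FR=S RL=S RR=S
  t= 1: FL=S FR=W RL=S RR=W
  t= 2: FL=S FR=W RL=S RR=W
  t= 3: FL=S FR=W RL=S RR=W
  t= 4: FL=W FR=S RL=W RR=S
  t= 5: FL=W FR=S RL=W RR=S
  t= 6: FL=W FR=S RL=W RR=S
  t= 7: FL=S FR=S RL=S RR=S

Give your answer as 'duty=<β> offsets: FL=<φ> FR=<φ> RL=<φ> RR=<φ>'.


duty β = stance ticks per leg = 5
FL: stance ticks = 5; W→S at t=7 → φ=1
FR: stance ticks = 5; W→S at t=4 → φ=4
RL: stance ticks = 5; W→S at t=7 → φ=1
RR: stance ticks = 5; W→S at t=4 → φ=4

duty=5 offsets: FL=1 FR=4 RL=1 RR=4


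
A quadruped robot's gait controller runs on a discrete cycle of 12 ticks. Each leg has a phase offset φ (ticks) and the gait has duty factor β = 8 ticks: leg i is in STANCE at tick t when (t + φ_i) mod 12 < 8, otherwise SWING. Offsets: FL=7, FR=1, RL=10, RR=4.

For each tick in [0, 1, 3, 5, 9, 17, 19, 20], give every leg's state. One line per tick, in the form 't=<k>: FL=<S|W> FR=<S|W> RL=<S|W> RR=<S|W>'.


t=0: phase=(7,1,10,4) vs β=8 → FL=S FR=S RL=W RR=S
t=1: phase=(8,2,11,5) vs β=8 → FL=W FR=S RL=W RR=S
t=3: phase=(10,4,1,7) vs β=8 → FL=W FR=S RL=S RR=S
t=5: phase=(0,6,3,9) vs β=8 → FL=S FR=S RL=S RR=W
t=9: phase=(4,10,7,1) vs β=8 → FL=S FR=W RL=S RR=S
t=17: phase=(0,6,3,9) vs β=8 → FL=S FR=S RL=S RR=W
t=19: phase=(2,8,5,11) vs β=8 → FL=S FR=W RL=S RR=W
t=20: phase=(3,9,6,0) vs β=8 → FL=S FR=W RL=S RR=S

t=0: FL=S FR=S RL=W RR=S
t=1: FL=W FR=S RL=W RR=S
t=3: FL=W FR=S RL=S RR=S
t=5: FL=S FR=S RL=S RR=W
t=9: FL=S FR=W RL=S RR=S
t=17: FL=S FR=S RL=S RR=W
t=19: FL=S FR=W RL=S RR=W
t=20: FL=S FR=W RL=S RR=S


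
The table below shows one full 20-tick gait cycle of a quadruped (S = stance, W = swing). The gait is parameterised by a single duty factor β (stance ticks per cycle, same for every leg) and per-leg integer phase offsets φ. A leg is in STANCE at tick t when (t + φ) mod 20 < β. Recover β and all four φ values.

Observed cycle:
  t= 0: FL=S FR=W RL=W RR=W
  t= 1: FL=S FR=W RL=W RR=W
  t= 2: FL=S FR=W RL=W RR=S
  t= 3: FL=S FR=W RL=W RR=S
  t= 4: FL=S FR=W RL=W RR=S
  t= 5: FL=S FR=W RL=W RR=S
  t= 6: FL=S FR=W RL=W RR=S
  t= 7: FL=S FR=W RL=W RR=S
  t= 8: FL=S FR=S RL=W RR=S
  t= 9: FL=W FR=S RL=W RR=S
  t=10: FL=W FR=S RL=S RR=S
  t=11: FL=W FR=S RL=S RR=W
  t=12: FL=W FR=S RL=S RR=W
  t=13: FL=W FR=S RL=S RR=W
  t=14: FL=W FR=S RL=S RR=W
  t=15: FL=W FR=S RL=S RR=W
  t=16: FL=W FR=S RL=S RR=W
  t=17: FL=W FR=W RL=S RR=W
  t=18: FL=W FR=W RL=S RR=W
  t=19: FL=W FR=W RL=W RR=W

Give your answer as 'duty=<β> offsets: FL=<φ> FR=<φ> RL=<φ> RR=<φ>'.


duty=9 offsets: FL=0 FR=12 RL=10 RR=18

duty β = stance ticks per leg = 9
FL: stance ticks = 9; W→S at t=0 → φ=0
FR: stance ticks = 9; W→S at t=8 → φ=12
RL: stance ticks = 9; W→S at t=10 → φ=10
RR: stance ticks = 9; W→S at t=2 → φ=18


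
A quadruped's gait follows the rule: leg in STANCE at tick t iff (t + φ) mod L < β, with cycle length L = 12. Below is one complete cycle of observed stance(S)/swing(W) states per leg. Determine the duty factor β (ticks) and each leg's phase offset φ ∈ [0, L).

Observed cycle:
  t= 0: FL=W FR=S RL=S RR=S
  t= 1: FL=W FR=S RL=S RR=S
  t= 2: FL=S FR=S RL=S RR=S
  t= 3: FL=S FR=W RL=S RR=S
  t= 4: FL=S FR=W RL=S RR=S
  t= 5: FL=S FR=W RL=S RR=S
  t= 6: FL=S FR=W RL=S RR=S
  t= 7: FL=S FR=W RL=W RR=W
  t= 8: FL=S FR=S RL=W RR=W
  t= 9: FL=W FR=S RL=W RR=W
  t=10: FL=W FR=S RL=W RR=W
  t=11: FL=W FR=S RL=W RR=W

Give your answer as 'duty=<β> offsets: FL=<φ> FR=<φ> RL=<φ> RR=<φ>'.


duty β = stance ticks per leg = 7
FL: stance ticks = 7; W→S at t=2 → φ=10
FR: stance ticks = 7; W→S at t=8 → φ=4
RL: stance ticks = 7; W→S at t=0 → φ=0
RR: stance ticks = 7; W→S at t=0 → φ=0

duty=7 offsets: FL=10 FR=4 RL=0 RR=0


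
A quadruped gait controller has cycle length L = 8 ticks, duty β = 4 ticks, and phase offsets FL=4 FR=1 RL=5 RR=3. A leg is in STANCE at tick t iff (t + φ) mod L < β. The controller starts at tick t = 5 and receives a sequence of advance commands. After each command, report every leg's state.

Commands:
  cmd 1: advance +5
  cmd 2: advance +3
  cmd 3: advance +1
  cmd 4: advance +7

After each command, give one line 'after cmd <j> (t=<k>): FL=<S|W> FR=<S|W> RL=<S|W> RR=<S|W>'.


after cmd 1 (t=10): FL=W FR=S RL=W RR=W
after cmd 2 (t=13): FL=S FR=W RL=S RR=S
after cmd 3 (t=14): FL=S FR=W RL=S RR=S
after cmd 4 (t=21): FL=S FR=W RL=S RR=S

start t=5: FL=S FR=W RL=S RR=S
cmd 1: advance +5 → t=10, phase=(6,3,7,5) → FL=W FR=S RL=W RR=W
cmd 2: advance +3 → t=13, phase=(1,6,2,0) → FL=S FR=W RL=S RR=S
cmd 3: advance +1 → t=14, phase=(2,7,3,1) → FL=S FR=W RL=S RR=S
cmd 4: advance +7 → t=21, phase=(1,6,2,0) → FL=S FR=W RL=S RR=S


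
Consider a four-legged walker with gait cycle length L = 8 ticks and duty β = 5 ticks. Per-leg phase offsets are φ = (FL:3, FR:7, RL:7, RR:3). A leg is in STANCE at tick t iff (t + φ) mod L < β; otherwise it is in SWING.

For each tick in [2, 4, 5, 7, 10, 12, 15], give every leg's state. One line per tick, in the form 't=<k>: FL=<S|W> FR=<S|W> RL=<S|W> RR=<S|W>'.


t=2: phase=(5,1,1,5) vs β=5 → FL=W FR=S RL=S RR=W
t=4: phase=(7,3,3,7) vs β=5 → FL=W FR=S RL=S RR=W
t=5: phase=(0,4,4,0) vs β=5 → FL=S FR=S RL=S RR=S
t=7: phase=(2,6,6,2) vs β=5 → FL=S FR=W RL=W RR=S
t=10: phase=(5,1,1,5) vs β=5 → FL=W FR=S RL=S RR=W
t=12: phase=(7,3,3,7) vs β=5 → FL=W FR=S RL=S RR=W
t=15: phase=(2,6,6,2) vs β=5 → FL=S FR=W RL=W RR=S

t=2: FL=W FR=S RL=S RR=W
t=4: FL=W FR=S RL=S RR=W
t=5: FL=S FR=S RL=S RR=S
t=7: FL=S FR=W RL=W RR=S
t=10: FL=W FR=S RL=S RR=W
t=12: FL=W FR=S RL=S RR=W
t=15: FL=S FR=W RL=W RR=S


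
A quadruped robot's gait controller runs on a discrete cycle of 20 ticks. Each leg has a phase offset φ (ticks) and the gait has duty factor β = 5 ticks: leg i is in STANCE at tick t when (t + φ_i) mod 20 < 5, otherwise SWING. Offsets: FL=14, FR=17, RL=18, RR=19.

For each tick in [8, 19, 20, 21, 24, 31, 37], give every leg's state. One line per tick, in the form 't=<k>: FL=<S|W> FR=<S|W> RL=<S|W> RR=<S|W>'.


t=8: FL=S FR=W RL=W RR=W
t=19: FL=W FR=W RL=W RR=W
t=20: FL=W FR=W RL=W RR=W
t=21: FL=W FR=W RL=W RR=S
t=24: FL=W FR=S RL=S RR=S
t=31: FL=W FR=W RL=W RR=W
t=37: FL=W FR=W RL=W RR=W

t=8: phase=(2,5,6,7) vs β=5 → FL=S FR=W RL=W RR=W
t=19: phase=(13,16,17,18) vs β=5 → FL=W FR=W RL=W RR=W
t=20: phase=(14,17,18,19) vs β=5 → FL=W FR=W RL=W RR=W
t=21: phase=(15,18,19,0) vs β=5 → FL=W FR=W RL=W RR=S
t=24: phase=(18,1,2,3) vs β=5 → FL=W FR=S RL=S RR=S
t=31: phase=(5,8,9,10) vs β=5 → FL=W FR=W RL=W RR=W
t=37: phase=(11,14,15,16) vs β=5 → FL=W FR=W RL=W RR=W


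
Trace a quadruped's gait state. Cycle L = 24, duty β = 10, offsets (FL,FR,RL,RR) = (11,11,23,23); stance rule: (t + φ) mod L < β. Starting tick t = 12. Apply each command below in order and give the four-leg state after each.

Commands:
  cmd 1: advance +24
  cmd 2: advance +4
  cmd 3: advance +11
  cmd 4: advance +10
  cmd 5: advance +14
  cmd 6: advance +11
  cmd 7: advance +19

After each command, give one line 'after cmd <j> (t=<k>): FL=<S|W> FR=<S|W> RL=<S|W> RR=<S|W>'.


after cmd 1 (t=36): FL=W FR=W RL=W RR=W
after cmd 2 (t=40): FL=S FR=S RL=W RR=W
after cmd 3 (t=51): FL=W FR=W RL=S RR=S
after cmd 4 (t=61): FL=S FR=S RL=W RR=W
after cmd 5 (t=75): FL=W FR=W RL=S RR=S
after cmd 6 (t=86): FL=S FR=S RL=W RR=W
after cmd 7 (t=105): FL=W FR=W RL=S RR=S

start t=12: FL=W FR=W RL=W RR=W
cmd 1: advance +24 → t=36, phase=(23,23,11,11) → FL=W FR=W RL=W RR=W
cmd 2: advance +4 → t=40, phase=(3,3,15,15) → FL=S FR=S RL=W RR=W
cmd 3: advance +11 → t=51, phase=(14,14,2,2) → FL=W FR=W RL=S RR=S
cmd 4: advance +10 → t=61, phase=(0,0,12,12) → FL=S FR=S RL=W RR=W
cmd 5: advance +14 → t=75, phase=(14,14,2,2) → FL=W FR=W RL=S RR=S
cmd 6: advance +11 → t=86, phase=(1,1,13,13) → FL=S FR=S RL=W RR=W
cmd 7: advance +19 → t=105, phase=(20,20,8,8) → FL=W FR=W RL=S RR=S


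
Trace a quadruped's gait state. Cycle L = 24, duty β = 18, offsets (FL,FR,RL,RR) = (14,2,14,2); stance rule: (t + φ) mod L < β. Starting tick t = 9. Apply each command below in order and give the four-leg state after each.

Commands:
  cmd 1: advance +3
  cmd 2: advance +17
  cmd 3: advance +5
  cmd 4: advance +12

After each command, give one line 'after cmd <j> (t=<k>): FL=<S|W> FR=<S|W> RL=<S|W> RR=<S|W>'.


after cmd 1 (t=12): FL=S FR=S RL=S RR=S
after cmd 2 (t=29): FL=W FR=S RL=W RR=S
after cmd 3 (t=34): FL=S FR=S RL=S RR=S
after cmd 4 (t=46): FL=S FR=S RL=S RR=S

start t=9: FL=W FR=S RL=W RR=S
cmd 1: advance +3 → t=12, phase=(2,14,2,14) → FL=S FR=S RL=S RR=S
cmd 2: advance +17 → t=29, phase=(19,7,19,7) → FL=W FR=S RL=W RR=S
cmd 3: advance +5 → t=34, phase=(0,12,0,12) → FL=S FR=S RL=S RR=S
cmd 4: advance +12 → t=46, phase=(12,0,12,0) → FL=S FR=S RL=S RR=S


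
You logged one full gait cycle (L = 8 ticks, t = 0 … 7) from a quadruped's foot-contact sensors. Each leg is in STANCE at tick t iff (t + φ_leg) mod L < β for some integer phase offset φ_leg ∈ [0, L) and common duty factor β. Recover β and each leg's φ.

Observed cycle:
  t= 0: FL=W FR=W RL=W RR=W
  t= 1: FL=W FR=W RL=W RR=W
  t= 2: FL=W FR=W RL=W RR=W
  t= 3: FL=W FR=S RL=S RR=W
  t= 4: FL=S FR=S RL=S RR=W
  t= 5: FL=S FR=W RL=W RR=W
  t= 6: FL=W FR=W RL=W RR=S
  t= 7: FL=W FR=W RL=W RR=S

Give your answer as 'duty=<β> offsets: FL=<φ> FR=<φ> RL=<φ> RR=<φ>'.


duty β = stance ticks per leg = 2
FL: stance ticks = 2; W→S at t=4 → φ=4
FR: stance ticks = 2; W→S at t=3 → φ=5
RL: stance ticks = 2; W→S at t=3 → φ=5
RR: stance ticks = 2; W→S at t=6 → φ=2

duty=2 offsets: FL=4 FR=5 RL=5 RR=2


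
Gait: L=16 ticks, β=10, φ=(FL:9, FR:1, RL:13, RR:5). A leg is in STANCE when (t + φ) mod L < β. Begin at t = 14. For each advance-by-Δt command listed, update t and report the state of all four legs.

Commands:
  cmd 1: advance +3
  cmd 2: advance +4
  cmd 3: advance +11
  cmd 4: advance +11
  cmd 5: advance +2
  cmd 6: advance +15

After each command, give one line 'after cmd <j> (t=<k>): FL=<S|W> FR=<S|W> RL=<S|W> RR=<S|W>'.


start t=14: FL=S FR=W RL=W RR=S
cmd 1: advance +3 → t=17, phase=(10,2,14,6) → FL=W FR=S RL=W RR=S
cmd 2: advance +4 → t=21, phase=(14,6,2,10) → FL=W FR=S RL=S RR=W
cmd 3: advance +11 → t=32, phase=(9,1,13,5) → FL=S FR=S RL=W RR=S
cmd 4: advance +11 → t=43, phase=(4,12,8,0) → FL=S FR=W RL=S RR=S
cmd 5: advance +2 → t=45, phase=(6,14,10,2) → FL=S FR=W RL=W RR=S
cmd 6: advance +15 → t=60, phase=(5,13,9,1) → FL=S FR=W RL=S RR=S

after cmd 1 (t=17): FL=W FR=S RL=W RR=S
after cmd 2 (t=21): FL=W FR=S RL=S RR=W
after cmd 3 (t=32): FL=S FR=S RL=W RR=S
after cmd 4 (t=43): FL=S FR=W RL=S RR=S
after cmd 5 (t=45): FL=S FR=W RL=W RR=S
after cmd 6 (t=60): FL=S FR=W RL=S RR=S


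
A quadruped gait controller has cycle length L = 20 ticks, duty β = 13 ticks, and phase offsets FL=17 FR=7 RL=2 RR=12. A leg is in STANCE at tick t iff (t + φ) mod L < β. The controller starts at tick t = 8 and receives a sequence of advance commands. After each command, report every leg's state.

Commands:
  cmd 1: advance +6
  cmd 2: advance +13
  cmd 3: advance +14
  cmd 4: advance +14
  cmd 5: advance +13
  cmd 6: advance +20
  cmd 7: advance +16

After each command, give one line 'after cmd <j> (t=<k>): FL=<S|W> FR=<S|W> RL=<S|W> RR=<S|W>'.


start t=8: FL=S FR=W RL=S RR=S
cmd 1: advance +6 → t=14, phase=(11,1,16,6) → FL=S FR=S RL=W RR=S
cmd 2: advance +13 → t=27, phase=(4,14,9,19) → FL=S FR=W RL=S RR=W
cmd 3: advance +14 → t=41, phase=(18,8,3,13) → FL=W FR=S RL=S RR=W
cmd 4: advance +14 → t=55, phase=(12,2,17,7) → FL=S FR=S RL=W RR=S
cmd 5: advance +13 → t=68, phase=(5,15,10,0) → FL=S FR=W RL=S RR=S
cmd 6: advance +20 → t=88, phase=(5,15,10,0) → FL=S FR=W RL=S RR=S
cmd 7: advance +16 → t=104, phase=(1,11,6,16) → FL=S FR=S RL=S RR=W

after cmd 1 (t=14): FL=S FR=S RL=W RR=S
after cmd 2 (t=27): FL=S FR=W RL=S RR=W
after cmd 3 (t=41): FL=W FR=S RL=S RR=W
after cmd 4 (t=55): FL=S FR=S RL=W RR=S
after cmd 5 (t=68): FL=S FR=W RL=S RR=S
after cmd 6 (t=88): FL=S FR=W RL=S RR=S
after cmd 7 (t=104): FL=S FR=S RL=S RR=W


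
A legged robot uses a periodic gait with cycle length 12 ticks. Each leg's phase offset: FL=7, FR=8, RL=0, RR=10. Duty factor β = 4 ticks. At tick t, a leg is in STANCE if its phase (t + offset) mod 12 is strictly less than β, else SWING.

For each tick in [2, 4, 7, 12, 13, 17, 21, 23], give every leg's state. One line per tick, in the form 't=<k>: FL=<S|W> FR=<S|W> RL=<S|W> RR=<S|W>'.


t=2: phase=(9,10,2,0) vs β=4 → FL=W FR=W RL=S RR=S
t=4: phase=(11,0,4,2) vs β=4 → FL=W FR=S RL=W RR=S
t=7: phase=(2,3,7,5) vs β=4 → FL=S FR=S RL=W RR=W
t=12: phase=(7,8,0,10) vs β=4 → FL=W FR=W RL=S RR=W
t=13: phase=(8,9,1,11) vs β=4 → FL=W FR=W RL=S RR=W
t=17: phase=(0,1,5,3) vs β=4 → FL=S FR=S RL=W RR=S
t=21: phase=(4,5,9,7) vs β=4 → FL=W FR=W RL=W RR=W
t=23: phase=(6,7,11,9) vs β=4 → FL=W FR=W RL=W RR=W

t=2: FL=W FR=W RL=S RR=S
t=4: FL=W FR=S RL=W RR=S
t=7: FL=S FR=S RL=W RR=W
t=12: FL=W FR=W RL=S RR=W
t=13: FL=W FR=W RL=S RR=W
t=17: FL=S FR=S RL=W RR=S
t=21: FL=W FR=W RL=W RR=W
t=23: FL=W FR=W RL=W RR=W


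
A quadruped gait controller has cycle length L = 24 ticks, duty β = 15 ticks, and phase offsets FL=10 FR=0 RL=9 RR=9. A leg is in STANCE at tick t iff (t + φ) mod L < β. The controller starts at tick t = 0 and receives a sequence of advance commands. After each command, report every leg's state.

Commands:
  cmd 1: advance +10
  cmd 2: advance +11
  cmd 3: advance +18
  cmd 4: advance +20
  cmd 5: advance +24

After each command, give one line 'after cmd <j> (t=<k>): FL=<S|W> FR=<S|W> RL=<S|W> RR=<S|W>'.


start t=0: FL=S FR=S RL=S RR=S
cmd 1: advance +10 → t=10, phase=(20,10,19,19) → FL=W FR=S RL=W RR=W
cmd 2: advance +11 → t=21, phase=(7,21,6,6) → FL=S FR=W RL=S RR=S
cmd 3: advance +18 → t=39, phase=(1,15,0,0) → FL=S FR=W RL=S RR=S
cmd 4: advance +20 → t=59, phase=(21,11,20,20) → FL=W FR=S RL=W RR=W
cmd 5: advance +24 → t=83, phase=(21,11,20,20) → FL=W FR=S RL=W RR=W

after cmd 1 (t=10): FL=W FR=S RL=W RR=W
after cmd 2 (t=21): FL=S FR=W RL=S RR=S
after cmd 3 (t=39): FL=S FR=W RL=S RR=S
after cmd 4 (t=59): FL=W FR=S RL=W RR=W
after cmd 5 (t=83): FL=W FR=S RL=W RR=W


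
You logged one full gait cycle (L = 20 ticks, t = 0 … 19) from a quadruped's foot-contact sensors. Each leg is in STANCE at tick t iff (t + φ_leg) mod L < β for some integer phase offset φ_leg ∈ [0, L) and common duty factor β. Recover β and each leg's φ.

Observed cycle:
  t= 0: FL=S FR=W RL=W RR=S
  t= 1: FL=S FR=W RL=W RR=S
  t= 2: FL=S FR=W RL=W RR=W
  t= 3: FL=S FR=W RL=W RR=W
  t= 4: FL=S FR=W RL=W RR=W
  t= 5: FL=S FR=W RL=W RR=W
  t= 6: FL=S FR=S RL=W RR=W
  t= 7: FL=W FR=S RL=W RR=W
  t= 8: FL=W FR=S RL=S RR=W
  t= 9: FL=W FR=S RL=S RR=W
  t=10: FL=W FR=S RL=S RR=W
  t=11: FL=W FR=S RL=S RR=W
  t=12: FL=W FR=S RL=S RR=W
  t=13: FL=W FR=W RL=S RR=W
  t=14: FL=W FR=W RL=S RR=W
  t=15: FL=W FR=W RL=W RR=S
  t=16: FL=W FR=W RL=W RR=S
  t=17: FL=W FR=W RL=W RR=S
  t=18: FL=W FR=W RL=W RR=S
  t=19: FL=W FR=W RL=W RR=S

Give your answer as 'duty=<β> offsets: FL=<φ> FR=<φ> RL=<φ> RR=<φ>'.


duty=7 offsets: FL=0 FR=14 RL=12 RR=5

duty β = stance ticks per leg = 7
FL: stance ticks = 7; W→S at t=0 → φ=0
FR: stance ticks = 7; W→S at t=6 → φ=14
RL: stance ticks = 7; W→S at t=8 → φ=12
RR: stance ticks = 7; W→S at t=15 → φ=5


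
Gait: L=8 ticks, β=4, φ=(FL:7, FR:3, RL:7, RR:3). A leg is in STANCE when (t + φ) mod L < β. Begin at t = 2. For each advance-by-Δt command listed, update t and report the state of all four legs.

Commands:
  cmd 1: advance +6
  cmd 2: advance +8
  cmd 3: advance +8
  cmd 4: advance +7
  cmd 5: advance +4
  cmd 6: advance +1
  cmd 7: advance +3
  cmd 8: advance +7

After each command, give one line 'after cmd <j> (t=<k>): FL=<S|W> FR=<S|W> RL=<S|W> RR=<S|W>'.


after cmd 1 (t=8): FL=W FR=S RL=W RR=S
after cmd 2 (t=16): FL=W FR=S RL=W RR=S
after cmd 3 (t=24): FL=W FR=S RL=W RR=S
after cmd 4 (t=31): FL=W FR=S RL=W RR=S
after cmd 5 (t=35): FL=S FR=W RL=S RR=W
after cmd 6 (t=36): FL=S FR=W RL=S RR=W
after cmd 7 (t=39): FL=W FR=S RL=W RR=S
after cmd 8 (t=46): FL=W FR=S RL=W RR=S

start t=2: FL=S FR=W RL=S RR=W
cmd 1: advance +6 → t=8, phase=(7,3,7,3) → FL=W FR=S RL=W RR=S
cmd 2: advance +8 → t=16, phase=(7,3,7,3) → FL=W FR=S RL=W RR=S
cmd 3: advance +8 → t=24, phase=(7,3,7,3) → FL=W FR=S RL=W RR=S
cmd 4: advance +7 → t=31, phase=(6,2,6,2) → FL=W FR=S RL=W RR=S
cmd 5: advance +4 → t=35, phase=(2,6,2,6) → FL=S FR=W RL=S RR=W
cmd 6: advance +1 → t=36, phase=(3,7,3,7) → FL=S FR=W RL=S RR=W
cmd 7: advance +3 → t=39, phase=(6,2,6,2) → FL=W FR=S RL=W RR=S
cmd 8: advance +7 → t=46, phase=(5,1,5,1) → FL=W FR=S RL=W RR=S


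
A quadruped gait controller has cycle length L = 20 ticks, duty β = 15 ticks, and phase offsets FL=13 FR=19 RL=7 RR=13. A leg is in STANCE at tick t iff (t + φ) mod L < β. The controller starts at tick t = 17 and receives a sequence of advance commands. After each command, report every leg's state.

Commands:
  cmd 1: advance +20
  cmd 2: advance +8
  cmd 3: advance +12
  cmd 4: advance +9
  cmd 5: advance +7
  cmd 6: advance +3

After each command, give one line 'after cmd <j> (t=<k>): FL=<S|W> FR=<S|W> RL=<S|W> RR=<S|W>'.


after cmd 1 (t=37): FL=S FR=W RL=S RR=S
after cmd 2 (t=45): FL=W FR=S RL=S RR=W
after cmd 3 (t=57): FL=S FR=W RL=S RR=S
after cmd 4 (t=66): FL=W FR=S RL=S RR=W
after cmd 5 (t=73): FL=S FR=S RL=S RR=S
after cmd 6 (t=76): FL=S FR=W RL=S RR=S

start t=17: FL=S FR=W RL=S RR=S
cmd 1: advance +20 → t=37, phase=(10,16,4,10) → FL=S FR=W RL=S RR=S
cmd 2: advance +8 → t=45, phase=(18,4,12,18) → FL=W FR=S RL=S RR=W
cmd 3: advance +12 → t=57, phase=(10,16,4,10) → FL=S FR=W RL=S RR=S
cmd 4: advance +9 → t=66, phase=(19,5,13,19) → FL=W FR=S RL=S RR=W
cmd 5: advance +7 → t=73, phase=(6,12,0,6) → FL=S FR=S RL=S RR=S
cmd 6: advance +3 → t=76, phase=(9,15,3,9) → FL=S FR=W RL=S RR=S


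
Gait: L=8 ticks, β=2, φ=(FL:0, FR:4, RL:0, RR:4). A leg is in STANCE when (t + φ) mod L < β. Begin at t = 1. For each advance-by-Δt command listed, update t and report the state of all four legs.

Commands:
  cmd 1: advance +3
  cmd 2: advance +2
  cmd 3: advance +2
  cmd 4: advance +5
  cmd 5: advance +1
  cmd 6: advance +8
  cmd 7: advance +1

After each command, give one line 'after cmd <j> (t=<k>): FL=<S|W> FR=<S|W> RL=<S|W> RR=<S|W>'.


start t=1: FL=S FR=W RL=S RR=W
cmd 1: advance +3 → t=4, phase=(4,0,4,0) → FL=W FR=S RL=W RR=S
cmd 2: advance +2 → t=6, phase=(6,2,6,2) → FL=W FR=W RL=W RR=W
cmd 3: advance +2 → t=8, phase=(0,4,0,4) → FL=S FR=W RL=S RR=W
cmd 4: advance +5 → t=13, phase=(5,1,5,1) → FL=W FR=S RL=W RR=S
cmd 5: advance +1 → t=14, phase=(6,2,6,2) → FL=W FR=W RL=W RR=W
cmd 6: advance +8 → t=22, phase=(6,2,6,2) → FL=W FR=W RL=W RR=W
cmd 7: advance +1 → t=23, phase=(7,3,7,3) → FL=W FR=W RL=W RR=W

after cmd 1 (t=4): FL=W FR=S RL=W RR=S
after cmd 2 (t=6): FL=W FR=W RL=W RR=W
after cmd 3 (t=8): FL=S FR=W RL=S RR=W
after cmd 4 (t=13): FL=W FR=S RL=W RR=S
after cmd 5 (t=14): FL=W FR=W RL=W RR=W
after cmd 6 (t=22): FL=W FR=W RL=W RR=W
after cmd 7 (t=23): FL=W FR=W RL=W RR=W


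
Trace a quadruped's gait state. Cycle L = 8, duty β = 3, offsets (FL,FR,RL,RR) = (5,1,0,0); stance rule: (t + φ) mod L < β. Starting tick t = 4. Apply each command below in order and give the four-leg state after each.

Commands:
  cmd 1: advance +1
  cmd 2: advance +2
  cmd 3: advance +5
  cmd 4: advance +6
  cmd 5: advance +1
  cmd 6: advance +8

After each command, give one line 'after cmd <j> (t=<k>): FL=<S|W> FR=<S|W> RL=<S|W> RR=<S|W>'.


after cmd 1 (t=5): FL=S FR=W RL=W RR=W
after cmd 2 (t=7): FL=W FR=S RL=W RR=W
after cmd 3 (t=12): FL=S FR=W RL=W RR=W
after cmd 4 (t=18): FL=W FR=W RL=S RR=S
after cmd 5 (t=19): FL=S FR=W RL=W RR=W
after cmd 6 (t=27): FL=S FR=W RL=W RR=W

start t=4: FL=S FR=W RL=W RR=W
cmd 1: advance +1 → t=5, phase=(2,6,5,5) → FL=S FR=W RL=W RR=W
cmd 2: advance +2 → t=7, phase=(4,0,7,7) → FL=W FR=S RL=W RR=W
cmd 3: advance +5 → t=12, phase=(1,5,4,4) → FL=S FR=W RL=W RR=W
cmd 4: advance +6 → t=18, phase=(7,3,2,2) → FL=W FR=W RL=S RR=S
cmd 5: advance +1 → t=19, phase=(0,4,3,3) → FL=S FR=W RL=W RR=W
cmd 6: advance +8 → t=27, phase=(0,4,3,3) → FL=S FR=W RL=W RR=W


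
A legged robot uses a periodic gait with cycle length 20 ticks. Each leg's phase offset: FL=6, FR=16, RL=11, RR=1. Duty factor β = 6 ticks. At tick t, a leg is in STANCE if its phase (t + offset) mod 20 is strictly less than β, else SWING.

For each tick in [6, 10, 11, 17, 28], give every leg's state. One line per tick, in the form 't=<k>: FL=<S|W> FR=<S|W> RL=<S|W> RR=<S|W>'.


t=6: phase=(12,2,17,7) vs β=6 → FL=W FR=S RL=W RR=W
t=10: phase=(16,6,1,11) vs β=6 → FL=W FR=W RL=S RR=W
t=11: phase=(17,7,2,12) vs β=6 → FL=W FR=W RL=S RR=W
t=17: phase=(3,13,8,18) vs β=6 → FL=S FR=W RL=W RR=W
t=28: phase=(14,4,19,9) vs β=6 → FL=W FR=S RL=W RR=W

t=6: FL=W FR=S RL=W RR=W
t=10: FL=W FR=W RL=S RR=W
t=11: FL=W FR=W RL=S RR=W
t=17: FL=S FR=W RL=W RR=W
t=28: FL=W FR=S RL=W RR=W


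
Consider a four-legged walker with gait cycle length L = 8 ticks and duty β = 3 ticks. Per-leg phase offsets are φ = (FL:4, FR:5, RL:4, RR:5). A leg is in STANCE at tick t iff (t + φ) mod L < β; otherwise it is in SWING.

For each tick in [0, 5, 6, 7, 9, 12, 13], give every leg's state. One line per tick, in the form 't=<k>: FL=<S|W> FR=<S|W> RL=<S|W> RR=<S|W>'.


t=0: FL=W FR=W RL=W RR=W
t=5: FL=S FR=S RL=S RR=S
t=6: FL=S FR=W RL=S RR=W
t=7: FL=W FR=W RL=W RR=W
t=9: FL=W FR=W RL=W RR=W
t=12: FL=S FR=S RL=S RR=S
t=13: FL=S FR=S RL=S RR=S

t=0: phase=(4,5,4,5) vs β=3 → FL=W FR=W RL=W RR=W
t=5: phase=(1,2,1,2) vs β=3 → FL=S FR=S RL=S RR=S
t=6: phase=(2,3,2,3) vs β=3 → FL=S FR=W RL=S RR=W
t=7: phase=(3,4,3,4) vs β=3 → FL=W FR=W RL=W RR=W
t=9: phase=(5,6,5,6) vs β=3 → FL=W FR=W RL=W RR=W
t=12: phase=(0,1,0,1) vs β=3 → FL=S FR=S RL=S RR=S
t=13: phase=(1,2,1,2) vs β=3 → FL=S FR=S RL=S RR=S


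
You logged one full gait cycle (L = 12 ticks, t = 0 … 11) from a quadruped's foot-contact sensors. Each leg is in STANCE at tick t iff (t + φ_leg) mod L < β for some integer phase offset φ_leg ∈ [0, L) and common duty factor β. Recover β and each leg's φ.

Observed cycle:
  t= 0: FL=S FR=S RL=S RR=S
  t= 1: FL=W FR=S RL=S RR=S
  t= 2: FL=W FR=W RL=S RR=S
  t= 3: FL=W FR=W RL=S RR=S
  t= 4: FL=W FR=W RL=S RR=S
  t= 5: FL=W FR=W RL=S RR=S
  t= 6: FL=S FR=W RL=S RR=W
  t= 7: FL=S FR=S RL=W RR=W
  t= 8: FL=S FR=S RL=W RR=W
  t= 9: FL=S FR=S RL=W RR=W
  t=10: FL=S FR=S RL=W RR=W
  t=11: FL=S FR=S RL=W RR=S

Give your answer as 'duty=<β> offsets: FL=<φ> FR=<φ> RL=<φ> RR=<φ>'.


duty=7 offsets: FL=6 FR=5 RL=0 RR=1

duty β = stance ticks per leg = 7
FL: stance ticks = 7; W→S at t=6 → φ=6
FR: stance ticks = 7; W→S at t=7 → φ=5
RL: stance ticks = 7; W→S at t=0 → φ=0
RR: stance ticks = 7; W→S at t=11 → φ=1


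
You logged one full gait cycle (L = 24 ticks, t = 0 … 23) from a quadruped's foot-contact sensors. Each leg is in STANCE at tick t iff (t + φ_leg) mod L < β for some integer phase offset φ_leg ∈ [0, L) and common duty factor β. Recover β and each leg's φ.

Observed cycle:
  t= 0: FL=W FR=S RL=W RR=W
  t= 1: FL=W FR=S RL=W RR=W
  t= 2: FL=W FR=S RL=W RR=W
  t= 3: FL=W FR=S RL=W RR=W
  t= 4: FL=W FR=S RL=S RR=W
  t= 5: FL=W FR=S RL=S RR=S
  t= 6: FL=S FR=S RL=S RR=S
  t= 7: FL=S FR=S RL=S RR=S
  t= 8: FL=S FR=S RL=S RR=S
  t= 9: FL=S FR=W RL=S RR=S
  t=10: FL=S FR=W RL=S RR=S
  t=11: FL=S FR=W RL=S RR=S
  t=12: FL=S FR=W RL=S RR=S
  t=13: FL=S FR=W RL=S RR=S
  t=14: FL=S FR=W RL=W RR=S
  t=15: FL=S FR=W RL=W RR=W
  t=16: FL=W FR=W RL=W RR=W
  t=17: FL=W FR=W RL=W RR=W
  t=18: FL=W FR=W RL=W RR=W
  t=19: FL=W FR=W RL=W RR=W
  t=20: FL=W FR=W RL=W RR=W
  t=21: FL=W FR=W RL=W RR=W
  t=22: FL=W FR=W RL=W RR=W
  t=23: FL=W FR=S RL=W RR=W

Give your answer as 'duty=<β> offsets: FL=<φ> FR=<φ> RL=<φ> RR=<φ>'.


duty β = stance ticks per leg = 10
FL: stance ticks = 10; W→S at t=6 → φ=18
FR: stance ticks = 10; W→S at t=23 → φ=1
RL: stance ticks = 10; W→S at t=4 → φ=20
RR: stance ticks = 10; W→S at t=5 → φ=19

duty=10 offsets: FL=18 FR=1 RL=20 RR=19


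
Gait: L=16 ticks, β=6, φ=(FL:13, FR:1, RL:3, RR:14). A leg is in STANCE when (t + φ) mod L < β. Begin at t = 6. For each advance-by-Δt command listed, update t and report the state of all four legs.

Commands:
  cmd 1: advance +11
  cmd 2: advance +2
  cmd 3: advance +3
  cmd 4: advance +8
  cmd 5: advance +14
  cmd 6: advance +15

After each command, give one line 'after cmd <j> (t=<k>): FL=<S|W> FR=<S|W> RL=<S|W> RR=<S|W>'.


after cmd 1 (t=17): FL=W FR=S RL=S RR=W
after cmd 2 (t=19): FL=S FR=S RL=W RR=S
after cmd 3 (t=22): FL=S FR=W RL=W RR=S
after cmd 4 (t=30): FL=W FR=W RL=S RR=W
after cmd 5 (t=44): FL=W FR=W RL=W RR=W
after cmd 6 (t=59): FL=W FR=W RL=W RR=W

start t=6: FL=S FR=W RL=W RR=S
cmd 1: advance +11 → t=17, phase=(14,2,4,15) → FL=W FR=S RL=S RR=W
cmd 2: advance +2 → t=19, phase=(0,4,6,1) → FL=S FR=S RL=W RR=S
cmd 3: advance +3 → t=22, phase=(3,7,9,4) → FL=S FR=W RL=W RR=S
cmd 4: advance +8 → t=30, phase=(11,15,1,12) → FL=W FR=W RL=S RR=W
cmd 5: advance +14 → t=44, phase=(9,13,15,10) → FL=W FR=W RL=W RR=W
cmd 6: advance +15 → t=59, phase=(8,12,14,9) → FL=W FR=W RL=W RR=W


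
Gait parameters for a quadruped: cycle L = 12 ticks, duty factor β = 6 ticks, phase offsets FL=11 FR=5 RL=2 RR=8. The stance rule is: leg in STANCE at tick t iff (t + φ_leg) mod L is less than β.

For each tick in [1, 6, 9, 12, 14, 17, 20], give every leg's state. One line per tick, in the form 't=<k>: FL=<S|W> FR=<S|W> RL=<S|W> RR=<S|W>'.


t=1: FL=S FR=W RL=S RR=W
t=6: FL=S FR=W RL=W RR=S
t=9: FL=W FR=S RL=W RR=S
t=12: FL=W FR=S RL=S RR=W
t=14: FL=S FR=W RL=S RR=W
t=17: FL=S FR=W RL=W RR=S
t=20: FL=W FR=S RL=W RR=S

t=1: phase=(0,6,3,9) vs β=6 → FL=S FR=W RL=S RR=W
t=6: phase=(5,11,8,2) vs β=6 → FL=S FR=W RL=W RR=S
t=9: phase=(8,2,11,5) vs β=6 → FL=W FR=S RL=W RR=S
t=12: phase=(11,5,2,8) vs β=6 → FL=W FR=S RL=S RR=W
t=14: phase=(1,7,4,10) vs β=6 → FL=S FR=W RL=S RR=W
t=17: phase=(4,10,7,1) vs β=6 → FL=S FR=W RL=W RR=S
t=20: phase=(7,1,10,4) vs β=6 → FL=W FR=S RL=W RR=S


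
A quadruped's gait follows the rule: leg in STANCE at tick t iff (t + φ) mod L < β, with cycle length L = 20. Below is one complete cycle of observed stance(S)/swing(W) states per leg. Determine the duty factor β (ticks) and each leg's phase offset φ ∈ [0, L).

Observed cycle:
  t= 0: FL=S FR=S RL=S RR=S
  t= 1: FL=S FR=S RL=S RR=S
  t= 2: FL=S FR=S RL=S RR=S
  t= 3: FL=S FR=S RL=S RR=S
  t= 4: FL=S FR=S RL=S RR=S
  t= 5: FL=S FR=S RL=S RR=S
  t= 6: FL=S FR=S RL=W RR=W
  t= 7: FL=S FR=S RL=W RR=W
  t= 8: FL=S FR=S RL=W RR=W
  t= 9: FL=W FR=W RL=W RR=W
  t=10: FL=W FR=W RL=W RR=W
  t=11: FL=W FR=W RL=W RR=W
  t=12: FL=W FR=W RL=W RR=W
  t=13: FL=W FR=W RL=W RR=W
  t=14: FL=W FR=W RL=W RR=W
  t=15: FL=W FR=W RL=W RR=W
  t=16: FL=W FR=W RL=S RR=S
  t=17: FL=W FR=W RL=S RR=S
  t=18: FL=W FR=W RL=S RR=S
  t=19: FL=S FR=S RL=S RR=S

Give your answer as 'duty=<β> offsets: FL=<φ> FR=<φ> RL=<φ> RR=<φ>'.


duty β = stance ticks per leg = 10
FL: stance ticks = 10; W→S at t=19 → φ=1
FR: stance ticks = 10; W→S at t=19 → φ=1
RL: stance ticks = 10; W→S at t=16 → φ=4
RR: stance ticks = 10; W→S at t=16 → φ=4

duty=10 offsets: FL=1 FR=1 RL=4 RR=4
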